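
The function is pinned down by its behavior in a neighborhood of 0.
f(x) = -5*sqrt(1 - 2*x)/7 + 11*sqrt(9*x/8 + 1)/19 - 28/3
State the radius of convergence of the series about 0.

The radius of convergence is 1/2.

Branch term (11/19)*sqrt(1 - x/(-8/9)): its argument vanishes at x = -8/9, a square-root branch point, modulus 8/9.
Branch term (-5/7)*sqrt(1 - x/(1/2)): its argument vanishes at x = 1/2, a square-root branch point, modulus 1/2.
The radius of convergence is the smallest modulus among the singular points: 1/2.


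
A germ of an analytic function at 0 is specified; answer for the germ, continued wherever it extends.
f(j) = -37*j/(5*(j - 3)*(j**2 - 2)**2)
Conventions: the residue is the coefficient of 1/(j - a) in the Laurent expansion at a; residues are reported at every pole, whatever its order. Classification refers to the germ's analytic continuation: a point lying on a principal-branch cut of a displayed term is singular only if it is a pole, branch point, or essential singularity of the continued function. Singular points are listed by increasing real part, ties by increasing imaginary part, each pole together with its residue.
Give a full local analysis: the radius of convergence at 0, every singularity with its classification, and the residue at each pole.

Radius of convergence at 0: sqrt(2).
At -sqrt(2): a pole of order 2; residue 111/490 - (407/1960)*sqrt(2).
At sqrt(2): a pole of order 2; residue 111/490 + (407/1960)*sqrt(2).
At 3: a pole of order 1; residue -111/245.

Denominator factor (j**2 - 2)^2: discriminant 8, real irrational roots sqrt(2) and -sqrt(2); poles of order 2, moduli sqrt(2) and sqrt(2).
Denominator factor (j - 3): pole of order 1 at 3, modulus 3.
The radius of convergence is the smallest modulus among the singular points: sqrt(2).
The factor j**2 - 2 splits as (j - a)(j - a') with a = -sqrt(2), a' = sqrt(2). At the order-2 pole a set g(j) = (j - a)^2*f(j) = [-37*j/(5*(j - 3))] / (j - a')^2.
Order-2 pole: residue = g'(a); g'(-sqrt(2)) = 111/490 - (407/1960)*sqrt(2), so the residue is 111/490 - (407/1960)*sqrt(2).
The factor j**2 - 2 splits as (j - a)(j - a') with a = sqrt(2), a' = -sqrt(2). At the order-2 pole a set g(j) = (j - a)^2*f(j) = [-37*j/(5*(j - 3))] / (j - a')^2.
Order-2 pole: residue = g'(a); g'(sqrt(2)) = 111/490 + (407/1960)*sqrt(2), so the residue is 111/490 + (407/1960)*sqrt(2).
At the order-1 pole 3 set g(j) = (j - (3))*f(j) = -37*j/(5*(j**2 - 2)**2).
Simple pole: residue = g(a) at a = 3, which is -111/245.
List the singular points by increasing real part (a conjugate pair: the negative imaginary part first).


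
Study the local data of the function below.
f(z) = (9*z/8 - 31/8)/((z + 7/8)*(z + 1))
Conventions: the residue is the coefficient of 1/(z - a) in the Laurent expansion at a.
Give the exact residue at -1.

The residue is 40.

At the order-1 pole -1 set g(z) = (z - (-1))*f(z) = (9*z/8 - 31/8)/(z + 7/8).
Simple pole: residue = g(a) at a = -1, which is 40.


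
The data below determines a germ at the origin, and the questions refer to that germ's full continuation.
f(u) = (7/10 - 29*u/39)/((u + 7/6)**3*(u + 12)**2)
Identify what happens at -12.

The denominator factor u + 12 vanishes at -12 and appears to the power 2; the numerator there equals 1251/130, nonzero, and no other factor vanishes.
Hence a pole whose order is the multiplicity, 2.

The point is a pole of order 2.


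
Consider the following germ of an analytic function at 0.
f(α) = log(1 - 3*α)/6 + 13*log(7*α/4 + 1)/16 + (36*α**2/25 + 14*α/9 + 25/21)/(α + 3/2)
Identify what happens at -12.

Denominator factors: α + 3/2 = -21/2 at α = -12 — none vanishes.
Branch term log(1 - α/(-4/7)): argument at -12 is -20, nonzero, so -12 is not its branch point (a point on a principal cut is still regular for the continued germ).
Branch term log(1 - α/(1/3)): argument at -12 is 37, nonzero, so -12 is not its branch point (a point on a principal cut is still regular for the continued germ).
So the germ continues analytically to -12.

The point is a regular point.


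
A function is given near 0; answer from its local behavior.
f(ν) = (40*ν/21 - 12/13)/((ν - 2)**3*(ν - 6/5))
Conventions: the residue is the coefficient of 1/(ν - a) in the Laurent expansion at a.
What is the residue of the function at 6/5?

The residue is -3875/1456.

At the order-1 pole 6/5 set g(ν) = (ν - (6/5))*f(ν) = (40*ν/21 - 12/13)/(ν - 2)**3.
Simple pole: residue = g(a) at a = 6/5, which is -3875/1456.


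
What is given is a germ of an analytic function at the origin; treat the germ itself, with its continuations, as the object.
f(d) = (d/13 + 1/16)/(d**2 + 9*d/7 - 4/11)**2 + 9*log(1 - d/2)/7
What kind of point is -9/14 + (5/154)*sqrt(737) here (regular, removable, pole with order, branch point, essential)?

The denominator factor d**2 + 9*d/7 - 4/11 vanishes at -9/14 + (5/154)*sqrt(737) and appears to the power 2; the numerator there equals 19/1456 + (5/2002)*sqrt(737), nonzero, and no other factor vanishes.
The branch terms are analytic at this point.
Hence a pole whose order is the multiplicity, 2.

The point is a pole of order 2.


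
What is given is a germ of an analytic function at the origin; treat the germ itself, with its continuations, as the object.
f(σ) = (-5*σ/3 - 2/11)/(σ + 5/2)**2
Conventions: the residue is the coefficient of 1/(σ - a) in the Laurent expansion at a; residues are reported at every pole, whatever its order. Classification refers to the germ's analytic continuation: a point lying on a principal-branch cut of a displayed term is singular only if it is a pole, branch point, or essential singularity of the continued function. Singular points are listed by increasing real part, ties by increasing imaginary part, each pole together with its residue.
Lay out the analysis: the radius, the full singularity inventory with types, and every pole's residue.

Radius of convergence at 0: 5/2.
At -5/2: a pole of order 2; residue -5/3.

Denominator factor (σ + 5/2)^2: pole of order 2 at -5/2, modulus 5/2.
The radius of convergence is the smallest modulus among the singular points: 5/2.
At the order-2 pole -5/2 set g(σ) = (σ - (-5/2))^2*f(σ) = -5*σ/3 - 2/11.
Order-2 pole: residue = g'(a); g'(-5/2) = -5/3, so the residue is -5/3.


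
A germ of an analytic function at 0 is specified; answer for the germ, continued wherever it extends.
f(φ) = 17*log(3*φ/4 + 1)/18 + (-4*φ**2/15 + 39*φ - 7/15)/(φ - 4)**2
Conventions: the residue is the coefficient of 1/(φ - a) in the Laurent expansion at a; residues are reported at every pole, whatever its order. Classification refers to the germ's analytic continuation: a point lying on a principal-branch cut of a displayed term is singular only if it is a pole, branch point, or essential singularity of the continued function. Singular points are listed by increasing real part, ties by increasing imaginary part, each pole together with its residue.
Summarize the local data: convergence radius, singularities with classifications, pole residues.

Radius of convergence at 0: 4/3.
At -4/3: a logarithmic branch point.
At 4: a pole of order 2; residue 553/15.

Denominator factor (φ - 4)^2: pole of order 2 at 4, modulus 4.
Branch term (17/18)*log(1 - φ/(-4/3)): its argument vanishes at φ = -4/3, a logarithmic branch point, modulus 4/3.
The radius of convergence is the smallest modulus among the singular points: 4/3.
The branch term is analytic at 4 and contributes nothing to the residue; only the rational part matters.
At the order-2 pole 4 set g(φ) = (φ - (4))^2*(rational part) = -4*φ**2/15 + 39*φ - 7/15.
Order-2 pole: residue = g'(a); g'(4) = 553/15, so the residue is 553/15.
List the singular points by increasing real part (a conjugate pair: the negative imaginary part first).


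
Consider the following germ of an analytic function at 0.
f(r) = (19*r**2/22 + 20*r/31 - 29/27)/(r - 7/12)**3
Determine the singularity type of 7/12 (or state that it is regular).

The point is a pole of order 3.

The denominator factor r - 7/12 vanishes at 7/12 and appears to the power 3; the numerator there equals -118985/294624, nonzero, and no other factor vanishes.
Hence a pole whose order is the multiplicity, 3.


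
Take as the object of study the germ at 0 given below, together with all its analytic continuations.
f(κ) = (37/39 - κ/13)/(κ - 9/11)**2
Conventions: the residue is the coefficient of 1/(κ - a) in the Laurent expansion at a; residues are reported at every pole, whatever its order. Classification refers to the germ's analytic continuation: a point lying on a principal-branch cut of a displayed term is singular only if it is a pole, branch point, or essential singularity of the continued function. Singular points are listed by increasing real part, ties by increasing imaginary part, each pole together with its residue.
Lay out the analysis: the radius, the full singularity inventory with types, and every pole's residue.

Denominator factor (κ - 9/11)^2: pole of order 2 at 9/11, modulus 9/11.
The radius of convergence is the smallest modulus among the singular points: 9/11.
At the order-2 pole 9/11 set g(κ) = (κ - (9/11))^2*f(κ) = 37/39 - κ/13.
Order-2 pole: residue = g'(a); g'(9/11) = -1/13, so the residue is -1/13.

Radius of convergence at 0: 9/11.
At 9/11: a pole of order 2; residue -1/13.


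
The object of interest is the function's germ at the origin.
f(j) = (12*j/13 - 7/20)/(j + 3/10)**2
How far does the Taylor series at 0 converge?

The radius of convergence is 3/10.

Denominator factor (j + 3/10)^2: pole of order 2 at -3/10, modulus 3/10.
The radius of convergence is the smallest modulus among the singular points: 3/10.


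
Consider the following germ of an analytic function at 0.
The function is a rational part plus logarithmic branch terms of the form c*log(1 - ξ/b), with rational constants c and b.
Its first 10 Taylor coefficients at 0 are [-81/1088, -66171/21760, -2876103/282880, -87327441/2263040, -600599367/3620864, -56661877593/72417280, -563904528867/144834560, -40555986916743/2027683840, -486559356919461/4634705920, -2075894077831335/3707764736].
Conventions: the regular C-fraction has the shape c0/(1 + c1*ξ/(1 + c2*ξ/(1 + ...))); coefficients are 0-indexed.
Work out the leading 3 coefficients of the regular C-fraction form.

Taylor coefficients (read off): a_0 = -81/1088, a_1 = -66171/21760, a_2 = -2876103/282880.
c0 = a_0 = -81/1088. Peel one level at a time: if S = 1 + c*ξ/S' with S'(0) = 1, then c is the ξ-coefficient of S and S' = c*ξ/(S - 1).
S_1 = c0/f = 1 + (-22057/540)*ξ + (5806947697/3790800)*ξ^2 + ...; c1 = -22057/540.
S_2 = c1*ξ/(S_1 - 1) = 1 + (5806947697/154840140)*ξ + ...; c2 = 5806947697/154840140.

The regular C-fraction coefficients are [-81/1088, -22057/540, 5806947697/154840140].


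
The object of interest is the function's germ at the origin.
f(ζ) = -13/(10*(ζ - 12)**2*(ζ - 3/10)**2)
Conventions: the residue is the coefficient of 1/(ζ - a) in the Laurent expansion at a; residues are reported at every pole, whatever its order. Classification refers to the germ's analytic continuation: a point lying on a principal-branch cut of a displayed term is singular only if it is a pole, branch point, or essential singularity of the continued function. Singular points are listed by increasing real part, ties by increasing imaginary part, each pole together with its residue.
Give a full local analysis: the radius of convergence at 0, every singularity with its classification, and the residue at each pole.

Radius of convergence at 0: 3/10.
At 3/10: a pole of order 2; residue -200/123201.
At 12: a pole of order 2; residue 200/123201.

Denominator factor (ζ - 12)^2: pole of order 2 at 12, modulus 12.
Denominator factor (ζ - 3/10)^2: pole of order 2 at 3/10, modulus 3/10.
The radius of convergence is the smallest modulus among the singular points: 3/10.
At the order-2 pole 3/10 set g(ζ) = (ζ - (3/10))^2*f(ζ) = -13/(10*(ζ - 12)**2).
Order-2 pole: residue = g'(a); g'(3/10) = -200/123201, so the residue is -200/123201.
At the order-2 pole 12 set g(ζ) = (ζ - (12))^2*f(ζ) = -13/(10*(ζ - 3/10)**2).
Order-2 pole: residue = g'(a); g'(12) = 200/123201, so the residue is 200/123201.
List the singular points by increasing real part (a conjugate pair: the negative imaginary part first).


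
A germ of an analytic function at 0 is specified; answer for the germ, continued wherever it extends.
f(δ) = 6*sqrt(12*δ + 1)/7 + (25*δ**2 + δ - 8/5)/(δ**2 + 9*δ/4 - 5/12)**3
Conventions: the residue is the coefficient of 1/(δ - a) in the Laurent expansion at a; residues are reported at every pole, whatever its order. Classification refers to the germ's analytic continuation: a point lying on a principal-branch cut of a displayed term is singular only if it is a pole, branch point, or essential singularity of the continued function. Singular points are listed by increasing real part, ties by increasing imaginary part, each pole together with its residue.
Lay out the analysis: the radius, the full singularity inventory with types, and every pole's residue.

Radius of convergence at 0: 1/12.
At -9/8 - (1/24)*sqrt(969): a pole of order 3; residue -(216768/8867965)*sqrt(969).
At -1/12: an algebraic (square-root) branch point.
At -9/8 + (1/24)*sqrt(969): a pole of order 3; residue (216768/8867965)*sqrt(969).


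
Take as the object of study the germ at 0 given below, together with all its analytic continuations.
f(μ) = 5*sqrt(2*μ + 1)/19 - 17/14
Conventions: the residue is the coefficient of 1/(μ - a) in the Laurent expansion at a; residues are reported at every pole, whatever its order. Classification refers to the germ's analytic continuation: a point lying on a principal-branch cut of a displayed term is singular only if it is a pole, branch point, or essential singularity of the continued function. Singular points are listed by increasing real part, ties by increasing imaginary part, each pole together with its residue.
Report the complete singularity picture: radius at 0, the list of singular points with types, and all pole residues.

Radius of convergence at 0: 1/2.
At -1/2: an algebraic (square-root) branch point.

Branch term (5/19)*sqrt(1 - μ/(-1/2)): its argument vanishes at μ = -1/2, a square-root branch point, modulus 1/2.
The radius of convergence is the smallest modulus among the singular points: 1/2.


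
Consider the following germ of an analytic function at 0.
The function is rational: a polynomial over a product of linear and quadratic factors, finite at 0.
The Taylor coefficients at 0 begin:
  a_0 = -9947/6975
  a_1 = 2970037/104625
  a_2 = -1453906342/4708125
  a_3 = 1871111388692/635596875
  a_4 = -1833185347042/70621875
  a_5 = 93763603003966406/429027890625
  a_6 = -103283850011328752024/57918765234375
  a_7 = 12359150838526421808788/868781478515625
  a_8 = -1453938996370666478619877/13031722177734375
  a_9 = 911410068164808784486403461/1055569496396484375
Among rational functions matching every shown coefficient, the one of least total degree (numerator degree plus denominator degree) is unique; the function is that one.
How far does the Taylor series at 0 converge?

No rational of total degree below 8 reproduces all 10 coefficients; solving the [1/7] Pade equations on them gives f(α) = (29/31 - 22*α/3)/((α - 9/7)**3*(α**2 + 4*α + 5/9)**2), whose expansion matches every shown term.
Denominator factor (α - 9/7)^3: pole of order 3 at 9/7, modulus 9/7.
Denominator factor (α**2 + 4*α + 5/9)^2: discriminant 124/9, real irrational roots -2 + (1/3)*sqrt(31) and -2 - (1/3)*sqrt(31); poles of order 2, moduli 2 - (1/3)*sqrt(31) and 2 + (1/3)*sqrt(31).
The radius of convergence is the smallest modulus among the singular points: 2 - (1/3)*sqrt(31).

The radius of convergence is 2 - (1/3)*sqrt(31).


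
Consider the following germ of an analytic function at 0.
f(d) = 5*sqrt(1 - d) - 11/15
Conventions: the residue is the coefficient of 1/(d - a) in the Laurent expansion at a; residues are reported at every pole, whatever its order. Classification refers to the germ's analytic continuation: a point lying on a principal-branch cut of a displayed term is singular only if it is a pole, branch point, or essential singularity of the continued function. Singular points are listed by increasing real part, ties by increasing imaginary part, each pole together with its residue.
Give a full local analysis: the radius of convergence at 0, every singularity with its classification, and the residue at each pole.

Branch term (5)*sqrt(1 - d/(1)): its argument vanishes at d = 1, a square-root branch point, modulus 1.
The radius of convergence is the smallest modulus among the singular points: 1.

Radius of convergence at 0: 1.
At 1: an algebraic (square-root) branch point.


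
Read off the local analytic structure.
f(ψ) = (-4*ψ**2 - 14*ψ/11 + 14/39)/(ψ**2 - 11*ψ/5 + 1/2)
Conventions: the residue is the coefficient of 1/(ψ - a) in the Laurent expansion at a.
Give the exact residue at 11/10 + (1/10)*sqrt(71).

The factor ψ**2 - 11*ψ/5 + 1/2 splits as (ψ - a)(ψ - a') with a = 11/10 + (1/10)*sqrt(71), a' = 11/10 - (1/10)*sqrt(71). At the order-1 pole a set g(ψ) = (ψ - a)*f(ψ) = [-4*ψ**2 - 14*ψ/11 + 14/39] / (ψ - a').
Simple pole: residue = g(a) at a = 11/10 + (1/10)*sqrt(71), which is -277/55 - (8503/13845)*sqrt(71).

The residue is -277/55 - (8503/13845)*sqrt(71).


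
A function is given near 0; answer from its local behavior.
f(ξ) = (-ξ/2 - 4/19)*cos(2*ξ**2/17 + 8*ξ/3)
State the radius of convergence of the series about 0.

The factor cos(2*ξ**2/17 + 8*ξ/3) is entire and contributes no finite singular point.
The polynomial part has no poles.
No finite singular points: the Taylor series at 0 converges everywhere.

The radius of convergence is infinite.


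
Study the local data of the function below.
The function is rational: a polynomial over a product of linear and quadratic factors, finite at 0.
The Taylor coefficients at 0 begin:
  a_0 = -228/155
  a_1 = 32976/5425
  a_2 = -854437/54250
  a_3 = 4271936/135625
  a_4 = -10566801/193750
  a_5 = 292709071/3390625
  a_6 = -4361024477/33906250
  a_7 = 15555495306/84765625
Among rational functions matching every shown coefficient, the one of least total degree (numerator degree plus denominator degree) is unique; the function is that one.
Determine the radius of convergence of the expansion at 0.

No rational of total degree below 5 reproduces all 8 coefficients; solving the [2/3] Pade equations on them gives f(ω) = (-13*ω**2/12 + 8*ω/7 - 38/31)/((ω + 5/6)*(ω + 1)**2), whose expansion matches every shown term.
Denominator factor (ω + 5/6): pole of order 1 at -5/6, modulus 5/6.
Denominator factor (ω + 1)^2: pole of order 2 at -1, modulus 1.
The radius of convergence is the smallest modulus among the singular points: 5/6.

The radius of convergence is 5/6.


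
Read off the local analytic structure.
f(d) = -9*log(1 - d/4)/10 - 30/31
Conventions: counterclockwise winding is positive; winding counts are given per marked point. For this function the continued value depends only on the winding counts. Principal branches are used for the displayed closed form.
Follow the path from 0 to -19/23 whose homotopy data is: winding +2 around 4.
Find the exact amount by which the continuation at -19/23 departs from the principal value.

Continued minus principal equals -(18/5)*pi*i.

The rational part is single-valued and drops out of the difference; each branch term changes only by its own monodromy.
(-9/10)*log(1 - d/(4)): each positive loop around 4 adds 2*pi*i to the log, so winding +2 contributes (-9/10)*(2)*2*pi*i = -(18/5)*pi*i.
Summing the contributions at d = -19/23 gives -(18/5)*pi*i.


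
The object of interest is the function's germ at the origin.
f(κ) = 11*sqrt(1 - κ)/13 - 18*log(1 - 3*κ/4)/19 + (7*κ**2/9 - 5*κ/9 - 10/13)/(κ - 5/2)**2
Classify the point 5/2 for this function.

The point is a pole of order 2.

The denominator factor κ - 5/2 vanishes at 5/2 and appears to the power 2; the numerator there equals 1265/468, nonzero, and no other factor vanishes.
The branch terms are analytic at this point.
Hence a pole whose order is the multiplicity, 2.


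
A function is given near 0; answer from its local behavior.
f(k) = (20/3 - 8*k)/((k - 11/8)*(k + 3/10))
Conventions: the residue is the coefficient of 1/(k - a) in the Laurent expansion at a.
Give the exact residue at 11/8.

At the order-1 pole 11/8 set g(k) = (k - (11/8))*f(k) = (20/3 - 8*k)/(k + 3/10).
Simple pole: residue = g(a) at a = 11/8, which is -520/201.

The residue is -520/201.


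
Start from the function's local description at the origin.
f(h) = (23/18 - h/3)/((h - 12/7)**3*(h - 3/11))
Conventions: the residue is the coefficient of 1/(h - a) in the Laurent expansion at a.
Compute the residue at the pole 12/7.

The residue is 9753205/24617358.

At the order-3 pole 12/7 set g(h) = (h - (12/7))^3*f(h) = (23/18 - h/3)/(h - 3/11).
Order-3 pole: residue = g''(a)/2; g''(12/7) = 9753205/12308679, so the residue is 9753205/24617358.


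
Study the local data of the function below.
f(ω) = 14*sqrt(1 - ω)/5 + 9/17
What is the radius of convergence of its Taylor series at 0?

Branch term (14/5)*sqrt(1 - ω/(1)): its argument vanishes at ω = 1, a square-root branch point, modulus 1.
The radius of convergence is the smallest modulus among the singular points: 1.

The radius of convergence is 1.


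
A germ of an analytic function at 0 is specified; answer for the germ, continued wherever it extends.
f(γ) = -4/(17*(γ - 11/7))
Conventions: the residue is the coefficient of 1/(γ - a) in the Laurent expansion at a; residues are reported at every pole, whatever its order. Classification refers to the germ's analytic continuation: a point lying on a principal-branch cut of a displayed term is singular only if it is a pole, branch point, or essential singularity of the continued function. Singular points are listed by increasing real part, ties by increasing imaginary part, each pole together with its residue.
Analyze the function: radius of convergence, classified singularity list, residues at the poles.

Radius of convergence at 0: 11/7.
At 11/7: a pole of order 1; residue -4/17.

Denominator factor (γ - 11/7): pole of order 1 at 11/7, modulus 11/7.
The radius of convergence is the smallest modulus among the singular points: 11/7.
At the order-1 pole 11/7 set g(γ) = (γ - (11/7))*f(γ) = -4/17.
Simple pole: residue = g(a) at a = 11/7, which is -4/17.


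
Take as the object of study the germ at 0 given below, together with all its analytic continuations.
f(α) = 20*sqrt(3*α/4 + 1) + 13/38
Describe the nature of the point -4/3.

The point is an algebraic (square-root) branch point.

The term (20)*sqrt(1 - α/(-4/3)) has argument 1 - -4/3/(-4/3) = 0 at -4/3: a square-root (algebraic, two-sheeted) branch point; the remaining terms are analytic or single-valued there.


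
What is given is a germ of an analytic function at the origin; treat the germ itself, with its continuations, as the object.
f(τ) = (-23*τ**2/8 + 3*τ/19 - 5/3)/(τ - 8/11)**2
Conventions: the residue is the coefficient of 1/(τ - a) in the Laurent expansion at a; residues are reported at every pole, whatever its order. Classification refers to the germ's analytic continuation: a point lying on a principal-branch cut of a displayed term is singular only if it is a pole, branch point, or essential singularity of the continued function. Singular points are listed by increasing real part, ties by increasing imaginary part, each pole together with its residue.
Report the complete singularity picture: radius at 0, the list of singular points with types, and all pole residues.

Radius of convergence at 0: 8/11.
At 8/11: a pole of order 2; residue -841/209.

Denominator factor (τ - 8/11)^2: pole of order 2 at 8/11, modulus 8/11.
The radius of convergence is the smallest modulus among the singular points: 8/11.
At the order-2 pole 8/11 set g(τ) = (τ - (8/11))^2*f(τ) = -23*τ**2/8 + 3*τ/19 - 5/3.
Order-2 pole: residue = g'(a); g'(8/11) = -841/209, so the residue is -841/209.


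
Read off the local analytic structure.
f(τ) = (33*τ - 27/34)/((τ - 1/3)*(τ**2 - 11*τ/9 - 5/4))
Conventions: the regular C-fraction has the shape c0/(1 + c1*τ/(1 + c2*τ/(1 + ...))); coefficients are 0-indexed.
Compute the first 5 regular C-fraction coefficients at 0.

Taylor coefficients (expand at 0): a_0 = -162/85, a_1 = 32022/425, a_2 = 308658/2125, a_3 = 18474586/31875, a_4 = 2199627286/1434375.
c0 = a_0 = -162/85. Peel one level at a time: if S = 1 + c*τ/S' with S'(0) = 1, then c is the τ-coefficient of S and S' = c*τ/(S - 1).
S_1 = c0/f = 1 + (593/15)*τ + (221278/135)*τ^2 + ...; c1 = 593/15.
S_2 = c1*τ/(S_1 - 1) = 1 + (-221278/5337)*τ + (-12583700/3164841)*τ^2 + ...; c2 = -221278/5337.
S_3 = c2*τ/(S_2 - 1) = 1 + (-6291850/65608927)*τ + (744847992/12240988321)*τ^2 + ...; c3 = -6291850/65608927.
S_4 = c3*τ/(S_3 - 1) = 1 + (220847429628/348061996075)*τ + ...; c4 = 220847429628/348061996075.

The regular C-fraction coefficients are [-162/85, 593/15, -221278/5337, -6291850/65608927, 220847429628/348061996075].


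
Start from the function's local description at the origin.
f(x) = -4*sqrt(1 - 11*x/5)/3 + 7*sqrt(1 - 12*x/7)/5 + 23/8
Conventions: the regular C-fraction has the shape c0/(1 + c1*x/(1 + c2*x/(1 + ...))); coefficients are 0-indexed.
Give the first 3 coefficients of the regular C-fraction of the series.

The regular C-fraction coefficients are [353/120, -32/353, -99411/98840].

Taylor coefficients (expand at 0): a_0 = 353/120, a_1 = 4/15, a_2 = 307/1050.
c0 = a_0 = 353/120. Peel one level at a time: if S = 1 + c*x/S' with S'(0) = 1, then c is the x-coefficient of S and S' = c*x/(S - 1).
S_1 = c0/f = 1 + (-32/353)*x + (-397644/4361315)*x^2 + ...; c1 = -32/353.
S_2 = c1*x/(S_1 - 1) = 1 + (-99411/98840)*x + ...; c2 = -99411/98840.


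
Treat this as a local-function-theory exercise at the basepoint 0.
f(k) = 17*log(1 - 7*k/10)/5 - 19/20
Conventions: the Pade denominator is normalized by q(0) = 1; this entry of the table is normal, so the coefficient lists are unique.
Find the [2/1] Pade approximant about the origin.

Taylor coefficients needed (expand at 0): a_0 = -19/20, a_1 = -119/50, a_2 = -833/1000, a_3 = -5831/15000.
Write the denominator as Q(k) = 1 + q1*k. Requiring Q*f - P = O(k^4) with deg P <= 2 kills the coefficients of k^3..k^3 in Q*f:
  k^3: a_3 + q1*a_2 = 0, i.e. -5831/15000 + (-833/1000)*q1 = 0.
Solving this linear system: q1 = -7/15.
The numerator is Q*f truncated at degree 2: P0 = a_0 = -19/20; P1 = a_1 + q1*a_0 = -581/300; P2 = a_2 + q1*a_1 = 833/3000.

The Pade approximant has numerator coefficients [-19/20, -581/300, 833/3000]; denominator coefficients [1, -7/15].


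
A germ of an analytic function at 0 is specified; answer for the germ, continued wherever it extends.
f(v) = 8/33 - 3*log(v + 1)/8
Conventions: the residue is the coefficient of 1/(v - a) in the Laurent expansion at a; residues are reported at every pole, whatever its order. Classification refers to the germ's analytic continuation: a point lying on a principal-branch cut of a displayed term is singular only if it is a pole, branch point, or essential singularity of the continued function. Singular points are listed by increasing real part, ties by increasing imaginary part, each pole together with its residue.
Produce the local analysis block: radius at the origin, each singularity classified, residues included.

Branch term (-3/8)*log(1 - v/(-1)): its argument vanishes at v = -1, a logarithmic branch point, modulus 1.
The radius of convergence is the smallest modulus among the singular points: 1.

Radius of convergence at 0: 1.
At -1: a logarithmic branch point.


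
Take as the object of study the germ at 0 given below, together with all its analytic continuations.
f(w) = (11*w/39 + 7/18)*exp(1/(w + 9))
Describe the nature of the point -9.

The exponent 1/(w - (-9)) has a pole at -9, so exp(1/(w - (-9))) takes every nonzero value near it: an essential singularity (not a pole of any order).

The point is an essential singularity.


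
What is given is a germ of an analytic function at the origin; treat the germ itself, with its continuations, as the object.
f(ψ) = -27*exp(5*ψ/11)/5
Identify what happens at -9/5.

There is no denominator, hence no pole anywhere.
The factor exp(5*ψ/11) is entire.
So the germ continues analytically to -9/5.

The point is a regular point.


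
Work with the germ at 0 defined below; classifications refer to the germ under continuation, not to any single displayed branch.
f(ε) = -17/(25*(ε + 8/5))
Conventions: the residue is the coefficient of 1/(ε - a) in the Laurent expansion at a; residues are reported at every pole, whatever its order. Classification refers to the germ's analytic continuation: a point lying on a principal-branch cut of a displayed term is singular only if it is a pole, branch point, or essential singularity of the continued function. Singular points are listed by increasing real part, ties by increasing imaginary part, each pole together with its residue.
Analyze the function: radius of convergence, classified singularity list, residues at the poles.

Denominator factor (ε + 8/5): pole of order 1 at -8/5, modulus 8/5.
The radius of convergence is the smallest modulus among the singular points: 8/5.
At the order-1 pole -8/5 set g(ε) = (ε - (-8/5))*f(ε) = -17/25.
Simple pole: residue = g(a) at a = -8/5, which is -17/25.

Radius of convergence at 0: 8/5.
At -8/5: a pole of order 1; residue -17/25.


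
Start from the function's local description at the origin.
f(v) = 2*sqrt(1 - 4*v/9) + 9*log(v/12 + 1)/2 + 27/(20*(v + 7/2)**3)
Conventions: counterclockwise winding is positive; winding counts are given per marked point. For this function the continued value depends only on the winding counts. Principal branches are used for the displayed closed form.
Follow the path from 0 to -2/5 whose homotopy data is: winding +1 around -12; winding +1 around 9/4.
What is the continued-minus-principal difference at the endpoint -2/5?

Continued minus principal equals (-(4/15)*sqrt(265)) + ((9)*pi)*i.

The rational part is single-valued and drops out of the difference; each branch term changes only by its own monodromy.
(2)*sqrt(1 - v/(9/4)): winding +1 is odd, the square root flips sign, contributing -2*(2)*sqrt(1 - (-2/5)/(9/4)) = -2*(2)*sqrt(53/45) = -(4/15)*sqrt(265).
(9/2)*log(1 - v/(-12)): each positive loop around -12 adds 2*pi*i to the log, so winding +1 contributes (9/2)*(1)*2*pi*i = (9)*pi*i.
Summing the contributions at v = -2/5 gives (-(4/15)*sqrt(265)) + ((9)*pi)*i.


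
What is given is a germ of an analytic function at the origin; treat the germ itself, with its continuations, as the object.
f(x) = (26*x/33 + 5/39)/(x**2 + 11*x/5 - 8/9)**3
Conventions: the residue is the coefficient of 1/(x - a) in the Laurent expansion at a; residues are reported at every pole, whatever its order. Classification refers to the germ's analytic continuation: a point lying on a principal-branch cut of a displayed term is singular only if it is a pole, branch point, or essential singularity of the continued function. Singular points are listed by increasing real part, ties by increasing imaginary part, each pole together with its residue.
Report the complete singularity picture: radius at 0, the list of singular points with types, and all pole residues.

Radius of convergence at 0: -11/10 + (1/30)*sqrt(1889).
At -11/10 - (1/30)*sqrt(1889): a pole of order 3; residue (43740000/87627258797)*sqrt(1889).
At -11/10 + (1/30)*sqrt(1889): a pole of order 3; residue -(43740000/87627258797)*sqrt(1889).

Denominator factor (x**2 + 11*x/5 - 8/9)^3: discriminant 1889/225, real irrational roots -11/10 + (1/30)*sqrt(1889) and -11/10 - (1/30)*sqrt(1889); poles of order 3, moduli -11/10 + (1/30)*sqrt(1889) and 11/10 + (1/30)*sqrt(1889).
The radius of convergence is the smallest modulus among the singular points: -11/10 + (1/30)*sqrt(1889).
The factor x**2 + 11*x/5 - 8/9 splits as (x - a)(x - a') with a = -11/10 - (1/30)*sqrt(1889), a' = -11/10 + (1/30)*sqrt(1889). At the order-3 pole a set g(x) = (x - a)^3*f(x) = [26*x/33 + 5/39] / (x - a')^3.
Order-3 pole: residue = g''(a)/2; g''(-11/10 - (1/30)*sqrt(1889)) = (87480000/87627258797)*sqrt(1889), so the residue is (43740000/87627258797)*sqrt(1889).
The factor x**2 + 11*x/5 - 8/9 splits as (x - a)(x - a') with a = -11/10 + (1/30)*sqrt(1889), a' = -11/10 - (1/30)*sqrt(1889). At the order-3 pole a set g(x) = (x - a)^3*f(x) = [26*x/33 + 5/39] / (x - a')^3.
Order-3 pole: residue = g''(a)/2; g''(-11/10 + (1/30)*sqrt(1889)) = -(87480000/87627258797)*sqrt(1889), so the residue is -(43740000/87627258797)*sqrt(1889).
List the singular points by increasing real part (a conjugate pair: the negative imaginary part first).


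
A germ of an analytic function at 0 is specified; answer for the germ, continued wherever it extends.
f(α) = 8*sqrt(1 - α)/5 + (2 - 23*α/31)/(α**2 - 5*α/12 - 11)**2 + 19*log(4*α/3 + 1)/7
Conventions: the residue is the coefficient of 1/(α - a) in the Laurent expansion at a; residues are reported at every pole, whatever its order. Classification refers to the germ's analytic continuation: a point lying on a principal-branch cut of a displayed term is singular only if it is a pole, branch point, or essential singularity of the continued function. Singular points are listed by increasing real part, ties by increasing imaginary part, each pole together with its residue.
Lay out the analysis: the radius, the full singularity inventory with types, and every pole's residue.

Radius of convergence at 0: 3/4.
At 5/24 - (1/24)*sqrt(6361): a pole of order 2; residue (197712/1254331951)*sqrt(6361).
At -3/4: a logarithmic branch point.
At 1: an algebraic (square-root) branch point.
At 5/24 + (1/24)*sqrt(6361): a pole of order 2; residue -(197712/1254331951)*sqrt(6361).

Denominator factor (α**2 - 5*α/12 - 11)^2: discriminant 6361/144, real irrational roots 5/24 + (1/24)*sqrt(6361) and 5/24 - (1/24)*sqrt(6361); poles of order 2, moduli 5/24 + (1/24)*sqrt(6361) and -5/24 + (1/24)*sqrt(6361).
Branch term (8/5)*sqrt(1 - α/(1)): its argument vanishes at α = 1, a square-root branch point, modulus 1.
Branch term (19/7)*log(1 - α/(-3/4)): its argument vanishes at α = -3/4, a logarithmic branch point, modulus 3/4.
The radius of convergence is the smallest modulus among the singular points: 3/4.
The branch terms are analytic at 5/24 - (1/24)*sqrt(6361) and contribute nothing to the residue; only the rational part matters.
The factor α**2 - 5*α/12 - 11 splits as (α - a)(α - a') with a = 5/24 - (1/24)*sqrt(6361), a' = 5/24 + (1/24)*sqrt(6361). At the order-2 pole a set g(α) = (α - a)^2*(rational part) = [2 - 23*α/31] / (α - a')^2.
Order-2 pole: residue = g'(a); g'(5/24 - (1/24)*sqrt(6361)) = (197712/1254331951)*sqrt(6361), so the residue is (197712/1254331951)*sqrt(6361).
The branch terms are analytic at 5/24 + (1/24)*sqrt(6361) and contribute nothing to the residue; only the rational part matters.
The factor α**2 - 5*α/12 - 11 splits as (α - a)(α - a') with a = 5/24 + (1/24)*sqrt(6361), a' = 5/24 - (1/24)*sqrt(6361). At the order-2 pole a set g(α) = (α - a)^2*(rational part) = [2 - 23*α/31] / (α - a')^2.
Order-2 pole: residue = g'(a); g'(5/24 + (1/24)*sqrt(6361)) = -(197712/1254331951)*sqrt(6361), so the residue is -(197712/1254331951)*sqrt(6361).
List the singular points by increasing real part (a conjugate pair: the negative imaginary part first).


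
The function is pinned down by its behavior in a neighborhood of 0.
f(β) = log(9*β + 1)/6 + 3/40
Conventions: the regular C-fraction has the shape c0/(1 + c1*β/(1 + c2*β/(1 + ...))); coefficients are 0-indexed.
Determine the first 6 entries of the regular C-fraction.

The regular C-fraction coefficients are [3/40, -20, 49/2, 27/98, 207/49, 147/115].

Taylor coefficients (expand at 0): a_0 = 3/40, a_1 = 3/2, a_2 = -27/4, a_3 = 81/2, a_4 = -2187/8, a_5 = 19683/10.
c0 = a_0 = 3/40. Peel one level at a time: if S = 1 + c*β/S' with S'(0) = 1, then c is the β-coefficient of S and S' = c*β/(S - 1).
S_1 = c0/f = 1 + (-20)*β + (490)*β^2 + ...; c1 = -20.
S_2 = c1*β/(S_1 - 1) = 1 + (49/2)*β + (-27/4)*β^2 + ...; c2 = 49/2.
S_3 = c2*β/(S_2 - 1) = 1 + (27/98)*β + (-5589/4802)*β^2 + ...; c3 = 27/98.
S_4 = c3*β/(S_3 - 1) = 1 + (207/49)*β + (-27/5)*β^2 + ...; c4 = 207/49.
S_5 = c4*β/(S_4 - 1) = 1 + (147/115)*β + ...; c5 = 147/115.


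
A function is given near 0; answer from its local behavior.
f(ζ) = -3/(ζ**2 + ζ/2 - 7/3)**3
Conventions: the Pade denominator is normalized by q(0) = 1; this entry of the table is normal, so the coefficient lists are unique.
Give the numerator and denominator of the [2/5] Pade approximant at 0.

Taylor coefficients needed (expand at 0): a_0 = 81/343, a_1 = 729/4802, a_2 = 12393/33614, a_3 = 133407/470596, a_4 = 5364711/13176688, a_5 = 8982009/26353376, a_6 = 8951391/23059204, a_7 = 3041594307/9039207968.
Write the denominator as Q(ζ) = 1 + q1*ζ + q2*ζ^2 + q3*ζ^3 + q4*ζ^4 + q5*ζ^5. Requiring Q*f - P = O(ζ^8) with deg P <= 2 kills the coefficients of ζ^3..ζ^7 in Q*f:
  ζ^3: a_3 + q1*a_2 + q2*a_1 + q3*a_0 = 0, i.e. 133407/470596 + (12393/33614)*q1 + (729/4802)*q2 + (81/343)*q3 = 0.
  ζ^4: a_4 + q1*a_3 + q2*a_2 + q3*a_1 + q4*a_0 = 0, i.e. 5364711/13176688 + (133407/470596)*q1 + (12393/33614)*q2 + (729/4802)*q3 + (81/343)*q4 = 0.
  ζ^5: a_5 + q1*a_4 + q2*a_3 + q3*a_2 + q4*a_1 + q5*a_0 = 0, i.e. 8982009/26353376 + (5364711/13176688)*q1 + (133407/470596)*q2 + (12393/33614)*q3 + (729/4802)*q4 + (81/343)*q5 = 0.
  ζ^6: a_6 + q1*a_5 + q2*a_4 + q3*a_3 + q4*a_2 + q5*a_1 = 0, i.e. 8951391/23059204 + (8982009/26353376)*q1 + (5364711/13176688)*q2 + (133407/470596)*q3 + (12393/33614)*q4 + (729/4802)*q5 = 0.
  ζ^7: a_7 + q1*a_6 + q2*a_5 + q3*a_4 + q4*a_3 + q5*a_2 = 0, i.e. 3041594307/9039207968 + (8951391/23059204)*q1 + (8982009/26353376)*q2 + (5364711/13176688)*q3 + (133407/470596)*q4 + (12393/33614)*q5 = 0.
Solving this linear system: q1 = -195/238, q2 = -3055/3332, q3 = 31167/46648, q4 = 12195/46648, q5 = -1647/11662.
The numerator is Q*f truncated at degree 2: P0 = a_0 = 81/343; P1 = a_1 + q1*a_0 = -243/5831; P2 = a_2 + q1*a_1 + q2*a_0 = 162/5831.

The Pade approximant has numerator coefficients [81/343, -243/5831, 162/5831]; denominator coefficients [1, -195/238, -3055/3332, 31167/46648, 12195/46648, -1647/11662].


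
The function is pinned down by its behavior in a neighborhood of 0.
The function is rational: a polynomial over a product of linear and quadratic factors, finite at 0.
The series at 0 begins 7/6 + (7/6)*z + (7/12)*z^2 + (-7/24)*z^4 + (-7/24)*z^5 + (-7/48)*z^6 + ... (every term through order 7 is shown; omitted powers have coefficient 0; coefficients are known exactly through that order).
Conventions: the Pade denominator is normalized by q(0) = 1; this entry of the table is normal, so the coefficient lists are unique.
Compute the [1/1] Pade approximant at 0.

The Pade approximant has numerator coefficients [7/6, 7/12]; denominator coefficients [1, -1/2].

Taylor coefficients needed (read off): a_0 = 7/6, a_1 = 7/6, a_2 = 7/12.
Write the denominator as Q(z) = 1 + q1*z. Requiring Q*f - P = O(z^3) with deg P <= 1 kills the coefficients of z^2..z^2 in Q*f:
  z^2: a_2 + q1*a_1 = 0, i.e. 7/12 + (7/6)*q1 = 0.
Solving this linear system: q1 = -1/2.
The numerator is Q*f truncated at degree 1: P0 = a_0 = 7/6; P1 = a_1 + q1*a_0 = 7/12.


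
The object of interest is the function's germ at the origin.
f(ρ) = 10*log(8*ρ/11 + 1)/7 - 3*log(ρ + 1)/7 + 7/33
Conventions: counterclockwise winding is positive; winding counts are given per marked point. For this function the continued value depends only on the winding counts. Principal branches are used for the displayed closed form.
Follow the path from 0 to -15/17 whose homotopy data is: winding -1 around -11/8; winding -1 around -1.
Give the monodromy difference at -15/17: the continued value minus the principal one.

Continued minus principal equals -(2)*pi*i.

The rational part is single-valued and drops out of the difference; each branch term changes only by its own monodromy.
(10/7)*log(1 - ρ/(-11/8)): each positive loop around -11/8 adds 2*pi*i to the log, so winding -1 contributes (10/7)*(-1)*2*pi*i = -(20/7)*pi*i.
(-3/7)*log(1 - ρ/(-1)): each positive loop around -1 adds 2*pi*i to the log, so winding -1 contributes (-3/7)*(-1)*2*pi*i = (6/7)*pi*i.
Summing the contributions at ρ = -15/17 gives -(2)*pi*i.
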